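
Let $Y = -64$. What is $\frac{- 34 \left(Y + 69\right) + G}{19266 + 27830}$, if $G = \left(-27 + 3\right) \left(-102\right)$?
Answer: $\frac{1139}{23548} \approx 0.048369$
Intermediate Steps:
$G = 2448$ ($G = \left(-24\right) \left(-102\right) = 2448$)
$\frac{- 34 \left(Y + 69\right) + G}{19266 + 27830} = \frac{- 34 \left(-64 + 69\right) + 2448}{19266 + 27830} = \frac{\left(-34\right) 5 + 2448}{47096} = \left(-170 + 2448\right) \frac{1}{47096} = 2278 \cdot \frac{1}{47096} = \frac{1139}{23548}$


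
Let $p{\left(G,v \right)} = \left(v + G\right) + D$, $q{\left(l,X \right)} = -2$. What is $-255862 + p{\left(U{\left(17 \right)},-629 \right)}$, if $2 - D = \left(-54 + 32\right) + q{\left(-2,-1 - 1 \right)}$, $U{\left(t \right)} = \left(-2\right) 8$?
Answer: $-256481$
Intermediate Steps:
$U{\left(t \right)} = -16$
$D = 26$ ($D = 2 - \left(\left(-54 + 32\right) - 2\right) = 2 - \left(-22 - 2\right) = 2 - -24 = 2 + 24 = 26$)
$p{\left(G,v \right)} = 26 + G + v$ ($p{\left(G,v \right)} = \left(v + G\right) + 26 = \left(G + v\right) + 26 = 26 + G + v$)
$-255862 + p{\left(U{\left(17 \right)},-629 \right)} = -255862 - 619 = -256481$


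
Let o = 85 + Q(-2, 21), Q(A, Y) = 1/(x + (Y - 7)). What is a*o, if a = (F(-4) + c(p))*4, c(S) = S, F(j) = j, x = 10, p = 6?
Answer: 2041/3 ≈ 680.33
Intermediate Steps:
Q(A, Y) = 1/(3 + Y) (Q(A, Y) = 1/(10 + (Y - 7)) = 1/(10 + (-7 + Y)) = 1/(3 + Y))
a = 8 (a = (-4 + 6)*4 = 2*4 = 8)
o = 2041/24 (o = 85 + 1/(3 + 21) = 85 + 1/24 = 2041/24 ≈ 85.042)
a*o = 8*(2041/24) = 2041/3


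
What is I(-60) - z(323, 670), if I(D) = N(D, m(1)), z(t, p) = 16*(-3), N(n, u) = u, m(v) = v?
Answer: 49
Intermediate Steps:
z(t, p) = -48
I(D) = 1
I(-60) - z(323, 670) = 1 - 1*(-48) = 1 + 48 = 49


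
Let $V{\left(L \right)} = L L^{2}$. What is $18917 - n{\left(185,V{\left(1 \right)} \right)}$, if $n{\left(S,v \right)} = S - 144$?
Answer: $18876$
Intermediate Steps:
$V{\left(L \right)} = L^{3}$
$n{\left(S,v \right)} = -144 + S$
$18917 - n{\left(185,V{\left(1 \right)} \right)} = 18917 - \left(-144 + 185\right) = 18917 - 41 = 18876$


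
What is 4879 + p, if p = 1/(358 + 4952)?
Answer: 25907491/5310 ≈ 4879.0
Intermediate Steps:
p = 1/5310 ≈ 0.00018832
4879 + p = 4879 + 1/5310 = 25907491/5310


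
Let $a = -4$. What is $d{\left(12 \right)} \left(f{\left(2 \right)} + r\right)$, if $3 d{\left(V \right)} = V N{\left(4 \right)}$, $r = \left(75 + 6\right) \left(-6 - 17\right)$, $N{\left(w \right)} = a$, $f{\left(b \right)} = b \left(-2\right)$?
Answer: $29872$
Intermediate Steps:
$f{\left(b \right)} = - 2 b$
$N{\left(w \right)} = -4$
$r = -1863$ ($r = 81 \left(-23\right) = -1863$)
$d{\left(V \right)} = - \frac{4 V}{3}$ ($d{\left(V \right)} = \frac{V \left(-4\right)}{3} = \frac{\left(-4\right) V}{3} = - \frac{4 V}{3}$)
$d{\left(12 \right)} \left(f{\left(2 \right)} + r\right) = \left(- \frac{4}{3}\right) 12 \left(\left(-2\right) 2 - 1863\right) = - 16 \left(-4 - 1863\right) = \left(-16\right) \left(-1867\right) = 29872$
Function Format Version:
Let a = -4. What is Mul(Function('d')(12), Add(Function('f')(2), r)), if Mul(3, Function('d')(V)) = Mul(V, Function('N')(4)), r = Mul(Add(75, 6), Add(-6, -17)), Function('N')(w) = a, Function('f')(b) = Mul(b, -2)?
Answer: 29872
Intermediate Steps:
Function('f')(b) = Mul(-2, b)
Function('N')(w) = -4
r = -1863 (r = Mul(81, -23) = -1863)
Function('d')(V) = Mul(Rational(-4, 3), V) (Function('d')(V) = Mul(Rational(1, 3), Mul(V, -4)) = Mul(Rational(1, 3), Mul(-4, V)) = Mul(Rational(-4, 3), V))
Mul(Function('d')(12), Add(Function('f')(2), r)) = Mul(Mul(Rational(-4, 3), 12), Add(Mul(-2, 2), -1863)) = Mul(-16, Add(-4, -1863)) = Mul(-16, -1867) = 29872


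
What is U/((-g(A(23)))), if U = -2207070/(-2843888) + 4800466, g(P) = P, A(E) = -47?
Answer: 6825994929439/66831368 ≈ 1.0214e+5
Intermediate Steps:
U = 6825994929439/1421944 (U = -2207070*(-1/2843888) + 4800466 = 1103535/1421944 + 4800466 = 6825994929439/1421944 ≈ 4.8005e+6)
U/((-g(A(23)))) = 6825994929439/(1421944*((-1*(-47)))) = (6825994929439/1421944)/47 = (6825994929439/1421944)*(1/47) = 6825994929439/66831368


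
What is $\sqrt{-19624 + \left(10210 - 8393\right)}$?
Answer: $i \sqrt{17807} \approx 133.44 i$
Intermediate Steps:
$\sqrt{-19624 + \left(10210 - 8393\right)} = \sqrt{-19624 + 1817} = \sqrt{-17807} = i \sqrt{17807}$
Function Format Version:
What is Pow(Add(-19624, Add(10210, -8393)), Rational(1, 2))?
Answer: Mul(I, Pow(17807, Rational(1, 2))) ≈ Mul(133.44, I)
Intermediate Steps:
Pow(Add(-19624, Add(10210, -8393)), Rational(1, 2)) = Pow(Add(-19624, 1817), Rational(1, 2)) = Pow(-17807, Rational(1, 2)) = Mul(I, Pow(17807, Rational(1, 2)))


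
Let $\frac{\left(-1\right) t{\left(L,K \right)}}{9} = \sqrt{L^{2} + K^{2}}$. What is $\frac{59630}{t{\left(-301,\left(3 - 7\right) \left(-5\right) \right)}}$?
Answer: $- \frac{59630 \sqrt{91001}}{819009} \approx -21.963$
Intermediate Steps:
$t{\left(L,K \right)} = - 9 \sqrt{K^{2} + L^{2}}$ ($t{\left(L,K \right)} = - 9 \sqrt{L^{2} + K^{2}} = - 9 \sqrt{K^{2} + L^{2}}$)
$\frac{59630}{t{\left(-301,\left(3 - 7\right) \left(-5\right) \right)}} = \frac{59630}{\left(-9\right) \sqrt{\left(\left(3 - 7\right) \left(-5\right)\right)^{2} + \left(-301\right)^{2}}} = \frac{59630}{\left(-9\right) \sqrt{\left(\left(-4\right) \left(-5\right)\right)^{2} + 90601}} = \frac{59630}{\left(-9\right) \sqrt{20^{2} + 90601}} = \frac{59630}{\left(-9\right) \sqrt{400 + 90601}} = \frac{59630}{\left(-9\right) \sqrt{91001}} = 59630 \left(- \frac{\sqrt{91001}}{819009}\right) = - \frac{59630 \sqrt{91001}}{819009}$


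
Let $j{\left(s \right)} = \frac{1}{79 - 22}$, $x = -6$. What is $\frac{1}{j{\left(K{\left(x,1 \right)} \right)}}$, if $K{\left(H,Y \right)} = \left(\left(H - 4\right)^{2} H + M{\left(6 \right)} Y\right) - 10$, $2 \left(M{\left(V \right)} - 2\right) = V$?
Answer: $57$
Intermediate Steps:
$M{\left(V \right)} = 2 + \frac{V}{2}$
$K{\left(H,Y \right)} = -10 + 5 Y + H \left(-4 + H\right)^{2}$ ($K{\left(H,Y \right)} = \left(\left(H - 4\right)^{2} H + \left(2 + \frac{1}{2} \cdot 6\right) Y\right) - 10 = \left(\left(-4 + H\right)^{2} H + \left(2 + 3\right) Y\right) - 10 = \left(H \left(-4 + H\right)^{2} + 5 Y\right) - 10 = \left(5 Y + H \left(-4 + H\right)^{2}\right) - 10 = -10 + 5 Y + H \left(-4 + H\right)^{2}$)
$j{\left(s \right)} = \frac{1}{57}$
$\frac{1}{j{\left(K{\left(x,1 \right)} \right)}} = \frac{1}{\frac{1}{57}} = 57$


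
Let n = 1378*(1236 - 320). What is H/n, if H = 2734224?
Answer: 341778/157781 ≈ 2.1662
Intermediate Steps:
n = 1262248 (n = 1378*916 = 1262248)
H/n = 2734224/1262248 = 2734224*(1/1262248) = 341778/157781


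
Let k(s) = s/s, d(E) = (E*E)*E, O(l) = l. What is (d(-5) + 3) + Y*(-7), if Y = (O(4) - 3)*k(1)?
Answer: -129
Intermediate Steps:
d(E) = E**3 (d(E) = E**2*E = E**3)
k(s) = 1
Y = 1 (Y = (4 - 3)*1 = 1*1 = 1)
(d(-5) + 3) + Y*(-7) = ((-5)**3 + 3) + 1*(-7) = (-125 + 3) - 7 = -122 - 7 = -129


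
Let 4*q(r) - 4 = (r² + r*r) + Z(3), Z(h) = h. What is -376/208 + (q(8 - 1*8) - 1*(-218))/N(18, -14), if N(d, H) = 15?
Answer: 3339/260 ≈ 12.842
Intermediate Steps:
q(r) = 7/4 + r²/2 (q(r) = 1 + ((r² + r*r) + 3)/4 = 1 + ((r² + r²) + 3)/4 = 1 + (2*r² + 3)/4 = 1 + (3 + 2*r²)/4 = 1 + (¾ + r²/2) = 7/4 + r²/2)
-376/208 + (q(8 - 1*8) - 1*(-218))/N(18, -14) = -376/208 + ((7/4 + (8 - 1*8)²/2) - 1*(-218))/15 = -376*1/208 + ((7/4 + (8 - 8)²/2) + 218)*(1/15) = -47/26 + ((7/4 + (½)*0²) + 218)*(1/15) = -47/26 + ((7/4 + (½)*0) + 218)*(1/15) = -47/26 + ((7/4 + 0) + 218)*(1/15) = -47/26 + (7/4 + 218)*(1/15) = -47/26 + (879/4)*(1/15) = -47/26 + 293/20 = 3339/260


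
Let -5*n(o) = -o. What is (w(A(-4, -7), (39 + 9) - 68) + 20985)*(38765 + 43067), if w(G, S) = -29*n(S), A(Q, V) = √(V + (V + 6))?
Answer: 1726737032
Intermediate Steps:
n(o) = o/5 (n(o) = -(-1)*o/5 = o/5)
A(Q, V) = √(6 + 2*V) (A(Q, V) = √(V + (6 + V)) = √(6 + 2*V))
w(G, S) = -29*S/5
(w(A(-4, -7), (39 + 9) - 68) + 20985)*(38765 + 43067) = (-29*((39 + 9) - 68)/5 + 20985)*(38765 + 43067) = (-29*(48 - 68)/5 + 20985)*81832 = (-29/5*(-20) + 20985)*81832 = (116 + 20985)*81832 = 21101*81832 = 1726737032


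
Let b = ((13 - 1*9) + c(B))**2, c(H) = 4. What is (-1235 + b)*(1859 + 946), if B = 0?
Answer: -3284655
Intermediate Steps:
b = 64 (b = ((13 - 1*9) + 4)**2 = ((13 - 9) + 4)**2 = (4 + 4)**2 = 8**2 = 64)
(-1235 + b)*(1859 + 946) = (-1235 + 64)*(1859 + 946) = -1171*2805 = -3284655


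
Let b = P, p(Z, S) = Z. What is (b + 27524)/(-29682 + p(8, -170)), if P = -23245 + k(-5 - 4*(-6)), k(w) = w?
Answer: -2149/14837 ≈ -0.14484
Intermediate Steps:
P = -23226 (P = -23245 + (-5 - 4*(-6)) = -23245 + (-5 + 24) = -23245 + 19 = -23226)
b = -23226
(b + 27524)/(-29682 + p(8, -170)) = (-23226 + 27524)/(-29682 + 8) = 4298/(-29674) = 4298*(-1/29674) = -2149/14837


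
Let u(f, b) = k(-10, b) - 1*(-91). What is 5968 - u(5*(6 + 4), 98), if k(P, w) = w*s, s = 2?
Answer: 5681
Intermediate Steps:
k(P, w) = 2*w (k(P, w) = w*2 = 2*w)
u(f, b) = 91 + 2*b (u(f, b) = 2*b - 1*(-91) = 2*b + 91 = 91 + 2*b)
5968 - u(5*(6 + 4), 98) = 5968 - (91 + 2*98) = 5968 - (91 + 196) = 5968 - 1*287 = 5968 - 287 = 5681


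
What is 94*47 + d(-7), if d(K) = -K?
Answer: 4425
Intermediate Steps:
94*47 + d(-7) = 94*47 - 1*(-7) = 4418 + 7 = 4425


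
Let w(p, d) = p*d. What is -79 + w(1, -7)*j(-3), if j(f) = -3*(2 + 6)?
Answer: 89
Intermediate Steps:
w(p, d) = d*p
j(f) = -24 (j(f) = -3*8 = -24)
-79 + w(1, -7)*j(-3) = -79 - 7*1*(-24) = -79 - 7*(-24) = -79 + 168 = 89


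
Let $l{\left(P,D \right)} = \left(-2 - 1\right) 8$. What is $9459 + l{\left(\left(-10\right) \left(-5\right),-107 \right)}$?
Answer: $9435$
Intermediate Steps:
$l{\left(P,D \right)} = -24$ ($l{\left(P,D \right)} = \left(-3\right) 8 = -24$)
$9459 + l{\left(\left(-10\right) \left(-5\right),-107 \right)} = 9459 - 24 = 9435$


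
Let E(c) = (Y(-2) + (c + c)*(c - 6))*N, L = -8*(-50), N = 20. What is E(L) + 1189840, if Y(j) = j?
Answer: 7493800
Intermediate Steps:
L = 400
E(c) = -40 + 40*c*(-6 + c) (E(c) = (-2 + (c + c)*(c - 6))*20 = (-2 + (2*c)*(-6 + c))*20 = (-2 + 2*c*(-6 + c))*20 = -40 + 40*c*(-6 + c))
E(L) + 1189840 = (-40 - 240*400 + 40*400**2) + 1189840 = (-40 - 96000 + 40*160000) + 1189840 = (-40 - 96000 + 6400000) + 1189840 = 6303960 + 1189840 = 7493800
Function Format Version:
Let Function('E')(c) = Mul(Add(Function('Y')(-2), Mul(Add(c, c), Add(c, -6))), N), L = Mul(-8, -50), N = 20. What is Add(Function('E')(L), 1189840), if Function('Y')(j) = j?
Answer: 7493800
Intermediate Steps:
L = 400
Function('E')(c) = Add(-40, Mul(40, c, Add(-6, c))) (Function('E')(c) = Mul(Add(-2, Mul(Add(c, c), Add(c, -6))), 20) = Mul(Add(-2, Mul(Mul(2, c), Add(-6, c))), 20) = Mul(Add(-2, Mul(2, c, Add(-6, c))), 20) = Add(-40, Mul(40, c, Add(-6, c))))
Add(Function('E')(L), 1189840) = Add(Add(-40, Mul(-240, 400), Mul(40, Pow(400, 2))), 1189840) = Add(Add(-40, -96000, Mul(40, 160000)), 1189840) = Add(Add(-40, -96000, 6400000), 1189840) = Add(6303960, 1189840) = 7493800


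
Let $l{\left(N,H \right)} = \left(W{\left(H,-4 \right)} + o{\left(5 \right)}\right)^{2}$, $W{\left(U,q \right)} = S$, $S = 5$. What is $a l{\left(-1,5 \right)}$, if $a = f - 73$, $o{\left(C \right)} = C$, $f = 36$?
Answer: $-3700$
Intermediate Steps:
$a = -37$ ($a = 36 - 73 = -37$)
$W{\left(U,q \right)} = 5$
$l{\left(N,H \right)} = 100$ ($l{\left(N,H \right)} = \left(5 + 5\right)^{2} = 10^{2} = 100$)
$a l{\left(-1,5 \right)} = \left(-37\right) 100 = -3700$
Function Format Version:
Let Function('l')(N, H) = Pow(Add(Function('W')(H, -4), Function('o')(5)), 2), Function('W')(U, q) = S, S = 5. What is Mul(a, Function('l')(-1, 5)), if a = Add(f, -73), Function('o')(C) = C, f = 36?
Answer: -3700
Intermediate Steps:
a = -37 (a = Add(36, -73) = -37)
Function('W')(U, q) = 5
Function('l')(N, H) = 100 (Function('l')(N, H) = Pow(Add(5, 5), 2) = Pow(10, 2) = 100)
Mul(a, Function('l')(-1, 5)) = Mul(-37, 100) = -3700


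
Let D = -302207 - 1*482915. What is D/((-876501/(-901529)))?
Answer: -707810251538/876501 ≈ -8.0754e+5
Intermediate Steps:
D = -785122 (D = -302207 - 482915 = -785122)
D/((-876501/(-901529))) = -785122/((-876501/(-901529))) = -785122/((-876501*(-1/901529))) = -785122/876501/901529 = -785122*901529/876501 = -707810251538/876501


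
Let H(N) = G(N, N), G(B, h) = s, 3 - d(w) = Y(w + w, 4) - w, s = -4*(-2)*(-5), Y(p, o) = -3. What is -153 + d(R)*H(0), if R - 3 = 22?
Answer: -1393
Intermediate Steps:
R = 25 (R = 3 + 22 = 25)
s = -40 (s = 8*(-5) = -40)
d(w) = 6 + w (d(w) = 3 - (-3 - w) = 3 + (3 + w) = 6 + w)
G(B, h) = -40
H(N) = -40
-153 + d(R)*H(0) = -153 + (6 + 25)*(-40) = -153 + 31*(-40) = -153 - 1240 = -1393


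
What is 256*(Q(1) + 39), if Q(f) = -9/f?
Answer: 7680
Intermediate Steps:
256*(Q(1) + 39) = 256*(-9/1 + 39) = 256*(-9*1 + 39) = 256*(-9 + 39) = 256*30 = 7680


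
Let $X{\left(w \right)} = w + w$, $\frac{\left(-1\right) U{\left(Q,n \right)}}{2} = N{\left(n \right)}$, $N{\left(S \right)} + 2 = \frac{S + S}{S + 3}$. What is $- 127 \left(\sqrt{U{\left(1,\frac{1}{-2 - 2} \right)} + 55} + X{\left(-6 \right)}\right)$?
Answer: $1524 - \frac{127 \sqrt{7183}}{11} \approx 545.49$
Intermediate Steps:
$N{\left(S \right)} = -2 + \frac{2 S}{3 + S}$ ($N{\left(S \right)} = -2 + \frac{S + S}{S + 3} = -2 + \frac{2 S}{3 + S}$)
$U{\left(Q,n \right)} = \frac{12}{3 + n}$ ($U{\left(Q,n \right)} = - 2 \left(- \frac{6}{3 + n}\right) = \frac{12}{3 + n}$)
$X{\left(w \right)} = 2 w$
$- 127 \left(\sqrt{U{\left(1,\frac{1}{-2 - 2} \right)} + 55} + X{\left(-6 \right)}\right) = - 127 \left(\sqrt{\frac{12}{3 + \frac{1}{-2 - 2}} + 55} + 2 \left(-6\right)\right) = - 127 \left(\sqrt{\frac{12}{3 + \frac{1}{-4}} + 55} - 12\right) = - 127 \left(\sqrt{\frac{12}{3 - \frac{1}{4}} + 55} - 12\right) = - 127 \left(\sqrt{\frac{12}{\frac{11}{4}} + 55} - 12\right) = - 127 \left(\sqrt{12 \cdot \frac{4}{11} + 55} - 12\right) = - 127 \left(\sqrt{\frac{48}{11} + 55} - 12\right) = - 127 \left(\sqrt{\frac{653}{11}} - 12\right) = - 127 \left(\frac{\sqrt{7183}}{11} - 12\right) = - 127 \left(-12 + \frac{\sqrt{7183}}{11}\right) = 1524 - \frac{127 \sqrt{7183}}{11}$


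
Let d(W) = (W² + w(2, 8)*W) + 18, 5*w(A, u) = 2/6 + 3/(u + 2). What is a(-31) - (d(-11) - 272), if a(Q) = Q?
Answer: 15509/150 ≈ 103.39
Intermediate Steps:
w(A, u) = 1/15 + 3/(5*(2 + u)) (w(A, u) = (2/6 + 3/(u + 2))/5 = (2*(⅙) + 3/(2 + u))/5 = (⅓ + 3/(2 + u))/5 = 1/15 + 3/(5*(2 + u)))
d(W) = 18 + W² + 19*W/150 (d(W) = (W² + ((11 + 8)/(15*(2 + 8)))*W) + 18 = (W² + ((1/15)*19/10)*W) + 18 = (W² + ((1/15)*(⅒)*19)*W) + 18 = (W² + 19*W/150) + 18 = 18 + W² + 19*W/150)
a(-31) - (d(-11) - 272) = -31 - ((18 + (-11)² + (19/150)*(-11)) - 272) = -31 - ((18 + 121 - 209/150) - 272) = -31 - (20641/150 - 272) = -31 - 1*(-20159/150) = -31 + 20159/150 = 15509/150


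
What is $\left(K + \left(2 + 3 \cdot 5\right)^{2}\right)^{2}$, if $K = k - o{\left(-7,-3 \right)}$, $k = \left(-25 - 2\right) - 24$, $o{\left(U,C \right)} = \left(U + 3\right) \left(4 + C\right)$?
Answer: $58564$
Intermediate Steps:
$o{\left(U,C \right)} = \left(3 + U\right) \left(4 + C\right)$
$k = -51$ ($k = -27 - 24 = -51$)
$K = -47$ ($K = -51 - \left(12 + 3 \left(-3\right) + 4 \left(-7\right) - -21\right) = -51 - \left(12 - 9 - 28 + 21\right) = -51 - -4 = -51 + 4 = -47$)
$\left(K + \left(2 + 3 \cdot 5\right)^{2}\right)^{2} = \left(-47 + \left(2 + 3 \cdot 5\right)^{2}\right)^{2} = \left(-47 + \left(2 + 15\right)^{2}\right)^{2} = \left(-47 + 17^{2}\right)^{2} = \left(-47 + 289\right)^{2} = 242^{2} = 58564$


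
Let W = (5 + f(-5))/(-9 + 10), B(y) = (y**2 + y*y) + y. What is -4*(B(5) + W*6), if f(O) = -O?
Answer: -460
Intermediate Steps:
B(y) = y + 2*y**2 (B(y) = (y**2 + y**2) + y = 2*y**2 + y = y + 2*y**2)
W = 10 (W = (5 - 1*(-5))/(-9 + 10) = (5 + 5)/1 = 10*1 = 10)
-4*(B(5) + W*6) = -4*(5*(1 + 2*5) + 10*6) = -4*(5*(1 + 10) + 60) = -4*(5*11 + 60) = -4*(55 + 60) = -4*115 = -460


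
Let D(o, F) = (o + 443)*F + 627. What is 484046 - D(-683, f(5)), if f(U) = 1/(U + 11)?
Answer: 483434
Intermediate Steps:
f(U) = 1/(11 + U)
D(o, F) = 627 + F*(443 + o) (D(o, F) = (443 + o)*F + 627 = F*(443 + o) + 627 = 627 + F*(443 + o))
484046 - D(-683, f(5)) = 484046 - (627 + 443/(11 + 5) - 683/(11 + 5)) = 484046 - (627 + 443/16 - 683/16) = 484046 - 1*612 = 484046 - 612 = 483434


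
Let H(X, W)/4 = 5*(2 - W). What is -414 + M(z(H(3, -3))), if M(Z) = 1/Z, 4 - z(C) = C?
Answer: -39745/96 ≈ -414.01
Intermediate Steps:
H(X, W) = 40 - 20*W (H(X, W) = 4*(5*(2 - W)) = 4*(10 - 5*W) = 40 - 20*W)
z(C) = 4 - C
M(Z) = 1/Z
-414 + M(z(H(3, -3))) = -414 + 1/(4 - (40 - 20*(-3))) = -414 + 1/(4 - (40 + 60)) = -414 + 1/(4 - 1*100) = -414 + 1/(4 - 100) = -414 + 1/(-96) = -414 - 1/96 = -39745/96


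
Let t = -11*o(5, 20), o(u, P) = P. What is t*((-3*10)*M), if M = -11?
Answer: -72600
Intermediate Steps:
t = -220 (t = -11*20 = -220)
t*((-3*10)*M) = -220*(-3*10)*(-11) = -(-6600)*(-11) = -220*330 = -72600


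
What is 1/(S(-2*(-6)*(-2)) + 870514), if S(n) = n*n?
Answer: 1/871090 ≈ 1.1480e-6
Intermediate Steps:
S(n) = n**2
1/(S(-2*(-6)*(-2)) + 870514) = 1/((-2*(-6)*(-2))**2 + 870514) = 1/((12*(-2))**2 + 870514) = 1/((-24)**2 + 870514) = 1/(576 + 870514) = 1/871090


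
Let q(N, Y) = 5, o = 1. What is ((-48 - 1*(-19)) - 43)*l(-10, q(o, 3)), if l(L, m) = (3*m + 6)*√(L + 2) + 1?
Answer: -72 - 3024*I*√2 ≈ -72.0 - 4276.6*I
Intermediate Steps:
l(L, m) = 1 + √(2 + L)*(6 + 3*m) (l(L, m) = (6 + 3*m)*√(2 + L) + 1 = √(2 + L)*(6 + 3*m) + 1 = 1 + √(2 + L)*(6 + 3*m))
((-48 - 1*(-19)) - 43)*l(-10, q(o, 3)) = ((-48 - 1*(-19)) - 43)*(1 + 6*√(2 - 10) + 3*5*√(2 - 10)) = ((-48 + 19) - 43)*(1 + 6*√(-8) + 3*5*√(-8)) = (-29 - 43)*(1 + 6*(2*I*√2) + 3*5*(2*I*√2)) = -72*(1 + 12*I*√2 + 30*I*√2) = -72*(1 + 42*I*√2) = -72 - 3024*I*√2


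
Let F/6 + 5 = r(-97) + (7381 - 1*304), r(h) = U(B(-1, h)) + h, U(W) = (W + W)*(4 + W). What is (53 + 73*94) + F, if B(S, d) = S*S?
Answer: 48825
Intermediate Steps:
B(S, d) = S**2
U(W) = 2*W*(4 + W) (U(W) = (2*W)*(4 + W) = 2*W*(4 + W))
r(h) = 10 + h (r(h) = 2*(-1)**2*(4 + (-1)**2) + h = 2*1*(4 + 1) + h = 2*1*5 + h = 10 + h)
F = 41910 (F = -30 + 6*((10 - 97) + (7381 - 1*304)) = -30 + 6*(-87 + (7381 - 304)) = -30 + 6*(-87 + 7077) = -30 + 6*6990 = -30 + 41940 = 41910)
(53 + 73*94) + F = (53 + 73*94) + 41910 = (53 + 6862) + 41910 = 6915 + 41910 = 48825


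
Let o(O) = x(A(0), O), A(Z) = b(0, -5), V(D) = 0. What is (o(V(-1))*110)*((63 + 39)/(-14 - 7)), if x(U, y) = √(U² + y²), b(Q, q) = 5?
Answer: -18700/7 ≈ -2671.4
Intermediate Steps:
A(Z) = 5
o(O) = √(25 + O²) (o(O) = √(5² + O²) = √(25 + O²))
(o(V(-1))*110)*((63 + 39)/(-14 - 7)) = (√(25 + 0²)*110)*((63 + 39)/(-14 - 7)) = (√(25 + 0)*110)*(102/(-21)) = (√25*110)*(102*(-1/21)) = (5*110)*(-34/7) = 550*(-34/7) = -18700/7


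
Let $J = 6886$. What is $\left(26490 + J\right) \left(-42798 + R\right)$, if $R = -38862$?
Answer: $-2725484160$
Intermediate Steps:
$\left(26490 + J\right) \left(-42798 + R\right) = \left(26490 + 6886\right) \left(-42798 - 38862\right) = 33376 \left(-81660\right) = -2725484160$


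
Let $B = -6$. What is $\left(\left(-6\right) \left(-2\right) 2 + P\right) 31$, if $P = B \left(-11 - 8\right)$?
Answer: $4278$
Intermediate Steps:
$P = 114$ ($P = - 6 \left(-11 - 8\right) = \left(-6\right) \left(-19\right) = 114$)
$\left(\left(-6\right) \left(-2\right) 2 + P\right) 31 = \left(\left(-6\right) \left(-2\right) 2 + 114\right) 31 = \left(12 \cdot 2 + 114\right) 31 = \left(24 + 114\right) 31 = 138 \cdot 31 = 4278$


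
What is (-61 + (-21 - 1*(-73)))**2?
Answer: 81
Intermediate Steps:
(-61 + (-21 - 1*(-73)))**2 = (-61 + (-21 + 73))**2 = (-61 + 52)**2 = (-9)**2 = 81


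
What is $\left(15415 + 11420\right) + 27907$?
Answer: $54742$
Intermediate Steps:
$\left(15415 + 11420\right) + 27907 = 26835 + 27907 = 54742$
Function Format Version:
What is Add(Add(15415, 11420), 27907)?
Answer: 54742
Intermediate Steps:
Add(Add(15415, 11420), 27907) = Add(26835, 27907) = 54742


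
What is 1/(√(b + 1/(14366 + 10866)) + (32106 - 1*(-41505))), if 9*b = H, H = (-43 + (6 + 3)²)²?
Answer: 16716174768/1230494304412231 - 12*√57458021809/1230494304412231 ≈ 1.3583e-5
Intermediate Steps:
H = 1444 (H = (-43 + 9²)² = (-43 + 81)² = 38² = 1444)
b = 1444/9 (b = (⅑)*1444 = 1444/9 ≈ 160.44)
1/(√(b + 1/(14366 + 10866)) + (32106 - 1*(-41505))) = 1/(√(1444/9 + 1/(14366 + 10866)) + (32106 - 1*(-41505))) = 1/(√(1444/9 + 1/25232) + (32106 + 41505)) = 1/(√(1444/9 + 1/25232) + 73611) = 1/(√(36435017/227088) + 73611) = 1/(√57458021809/18924 + 73611) = 1/(73611 + √57458021809/18924)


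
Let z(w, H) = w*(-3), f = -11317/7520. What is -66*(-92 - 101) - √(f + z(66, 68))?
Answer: 12738 - I*√705130190/1880 ≈ 12738.0 - 14.125*I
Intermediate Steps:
f = -11317/7520 (f = -11317*1/7520 = -11317/7520 ≈ -1.5049)
z(w, H) = -3*w
-66*(-92 - 101) - √(f + z(66, 68)) = -66*(-92 - 101) - √(-11317/7520 - 3*66) = -66*(-193) - √(-11317/7520 - 198) = 12738 - √(-1500277/7520) = 12738 - I*√705130190/1880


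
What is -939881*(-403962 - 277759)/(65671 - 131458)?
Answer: -640736615201/65787 ≈ -9.7396e+6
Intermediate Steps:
-939881*(-403962 - 277759)/(65671 - 131458) = -939881/((-65787/(-681721))) = -939881/((-65787*(-1/681721))) = -939881/65787/681721 = -939881*681721/65787 = -640736615201/65787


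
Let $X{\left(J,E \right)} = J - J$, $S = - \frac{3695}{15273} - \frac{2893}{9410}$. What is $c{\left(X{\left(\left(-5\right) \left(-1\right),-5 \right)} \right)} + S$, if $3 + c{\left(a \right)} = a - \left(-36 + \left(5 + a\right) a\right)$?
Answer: $\frac{4663769951}{143718930} \approx 32.451$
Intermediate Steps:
$S = - \frac{78954739}{143718930}$ ($S = \left(-3695\right) \frac{1}{15273} - \frac{2893}{9410} = - \frac{3695}{15273} - \frac{2893}{9410} = - \frac{78954739}{143718930} \approx -0.54937$)
$X{\left(J,E \right)} = 0$
$c{\left(a \right)} = 33 + a - a \left(5 + a\right)$ ($c{\left(a \right)} = -3 - \left(-36 - a + \left(5 + a\right) a\right) = -3 - \left(-36 - a + a \left(5 + a\right)\right) = -3 + \left(36 + a - a \left(5 + a\right)\right) = 33 + a - a \left(5 + a\right)$)
$c{\left(X{\left(\left(-5\right) \left(-1\right),-5 \right)} \right)} + S = \left(33 - 0^{2} - 0\right) - \frac{78954739}{143718930} = \left(33 - 0 + 0\right) - \frac{78954739}{143718930} = \left(33 + 0 + 0\right) - \frac{78954739}{143718930} = 33 - \frac{78954739}{143718930} = \frac{4663769951}{143718930}$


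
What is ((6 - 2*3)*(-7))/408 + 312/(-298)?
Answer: -156/149 ≈ -1.0470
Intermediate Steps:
((6 - 2*3)*(-7))/408 + 312/(-298) = ((6 - 1*6)*(-7))*(1/408) + 312*(-1/298) = ((6 - 6)*(-7))*(1/408) - 156/149 = (0*(-7))*(1/408) - 156/149 = 0*(1/408) - 156/149 = 0 - 156/149 = -156/149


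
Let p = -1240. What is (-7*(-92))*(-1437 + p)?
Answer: -1723988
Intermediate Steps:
(-7*(-92))*(-1437 + p) = (-7*(-92))*(-1437 - 1240) = 644*(-2677) = -1723988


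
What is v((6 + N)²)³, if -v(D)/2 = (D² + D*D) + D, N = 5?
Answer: -203359712270616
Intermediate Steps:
v(D) = -4*D² - 2*D (v(D) = -2*((D² + D*D) + D) = -2*((D² + D²) + D) = -2*(2*D² + D) = -2*(D + 2*D²) = -4*D² - 2*D)
v((6 + N)²)³ = (-2*(6 + 5)²*(1 + 2*(6 + 5)²))³ = (-2*11²*(1 + 2*11²))³ = (-2*121*(1 + 2*121))³ = (-2*121*(1 + 242))³ = (-2*121*243)³ = (-58806)³ = -203359712270616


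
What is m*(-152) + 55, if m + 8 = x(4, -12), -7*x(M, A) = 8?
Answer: 10113/7 ≈ 1444.7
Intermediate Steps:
x(M, A) = -8/7 (x(M, A) = -⅐*8 = -8/7)
m = -64/7 (m = -8 - 8/7 = -64/7 ≈ -9.1429)
m*(-152) + 55 = -64/7*(-152) + 55 = 9728/7 + 55 = 10113/7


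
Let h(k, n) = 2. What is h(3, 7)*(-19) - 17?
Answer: -55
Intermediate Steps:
h(3, 7)*(-19) - 17 = 2*(-19) - 17 = -38 - 17 = -55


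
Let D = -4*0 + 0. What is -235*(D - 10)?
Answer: 2350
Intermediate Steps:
D = 0 (D = 0 + 0 = 0)
-235*(D - 10) = -235*(0 - 10) = -235*(-10) = 2350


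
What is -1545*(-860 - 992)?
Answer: 2861340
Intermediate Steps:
-1545*(-860 - 992) = -1545*(-1852) = 2861340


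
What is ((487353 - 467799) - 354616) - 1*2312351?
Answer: -2647413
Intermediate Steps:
((487353 - 467799) - 354616) - 1*2312351 = (19554 - 354616) - 2312351 = -335062 - 2312351 = -2647413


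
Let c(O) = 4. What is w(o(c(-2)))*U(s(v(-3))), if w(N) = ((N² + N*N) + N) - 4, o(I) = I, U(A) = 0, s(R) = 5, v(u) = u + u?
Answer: 0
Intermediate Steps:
v(u) = 2*u
w(N) = -4 + N + 2*N² (w(N) = ((N² + N²) + N) - 4 = (2*N² + N) - 4 = (N + 2*N²) - 4 = -4 + N + 2*N²)
w(o(c(-2)))*U(s(v(-3))) = (-4 + 4 + 2*4²)*0 = (-4 + 4 + 2*16)*0 = (-4 + 4 + 32)*0 = 32*0 = 0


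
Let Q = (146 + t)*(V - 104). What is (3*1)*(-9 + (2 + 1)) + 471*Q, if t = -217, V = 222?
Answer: -3946056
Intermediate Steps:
Q = -8378 (Q = (146 - 217)*(222 - 104) = -71*118 = -8378)
(3*1)*(-9 + (2 + 1)) + 471*Q = (3*1)*(-9 + (2 + 1)) + 471*(-8378) = 3*(-9 + 3) - 3946038 = 3*(-6) - 3946038 = -18 - 3946038 = -3946056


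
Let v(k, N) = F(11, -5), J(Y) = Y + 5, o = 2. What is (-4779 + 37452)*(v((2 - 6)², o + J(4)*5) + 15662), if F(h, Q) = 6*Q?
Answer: 510744336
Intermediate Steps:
J(Y) = 5 + Y
v(k, N) = -30 (v(k, N) = 6*(-5) = -30)
(-4779 + 37452)*(v((2 - 6)², o + J(4)*5) + 15662) = (-4779 + 37452)*(-30 + 15662) = 32673*15632 = 510744336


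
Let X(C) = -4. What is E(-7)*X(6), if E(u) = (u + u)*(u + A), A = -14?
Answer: -1176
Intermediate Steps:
E(u) = 2*u*(-14 + u) (E(u) = (u + u)*(u - 14) = (2*u)*(-14 + u) = 2*u*(-14 + u))
E(-7)*X(6) = (2*(-7)*(-14 - 7))*(-4) = (2*(-7)*(-21))*(-4) = 294*(-4) = -1176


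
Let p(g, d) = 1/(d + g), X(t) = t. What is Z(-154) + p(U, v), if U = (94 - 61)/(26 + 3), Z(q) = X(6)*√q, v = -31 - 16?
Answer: -29/1330 + 6*I*√154 ≈ -0.021805 + 74.458*I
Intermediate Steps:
v = -47
Z(q) = 6*√q
U = 33/29 ≈ 1.1379
Z(-154) + p(U, v) = 6*√(-154) + 1/(-47 + 33/29) = 6*(I*√154) + 1/(-1330/29) = 6*I*√154 - 29/1330 = -29/1330 + 6*I*√154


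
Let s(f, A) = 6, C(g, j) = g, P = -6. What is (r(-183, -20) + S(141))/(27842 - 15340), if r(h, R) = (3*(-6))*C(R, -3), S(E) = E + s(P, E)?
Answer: 507/12502 ≈ 0.040554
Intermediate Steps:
S(E) = 6 + E (S(E) = E + 6 = 6 + E)
r(h, R) = -18*R (r(h, R) = (3*(-6))*R = -18*R)
(r(-183, -20) + S(141))/(27842 - 15340) = (-18*(-20) + (6 + 141))/(27842 - 15340) = (360 + 147)/12502 = 507*(1/12502) = 507/12502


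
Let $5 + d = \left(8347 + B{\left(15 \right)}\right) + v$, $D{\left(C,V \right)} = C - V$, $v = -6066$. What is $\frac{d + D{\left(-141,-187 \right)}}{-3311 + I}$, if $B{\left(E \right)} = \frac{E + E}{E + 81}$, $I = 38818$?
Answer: $\frac{37157}{568112} \approx 0.065404$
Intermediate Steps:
$B{\left(E \right)} = \frac{2 E}{81 + E}$
$d = \frac{36421}{16}$ ($d = -5 - \left(-2281 - \frac{30}{81 + 15}\right) = -5 - \left(-2281 - \frac{5}{16}\right) = -5 + \left(\left(8347 + \frac{5}{16}\right) - 6066\right) = -5 + \left(\frac{133557}{16} - 6066\right) = -5 + \frac{36501}{16} = \frac{36421}{16} \approx 2276.3$)
$\frac{d + D{\left(-141,-187 \right)}}{-3311 + I} = \frac{\frac{36421}{16} - -46}{-3311 + 38818} = \frac{\frac{36421}{16} + \left(-141 + 187\right)}{35507} = \left(\frac{36421}{16} + 46\right) \frac{1}{35507} = \frac{37157}{16} \cdot \frac{1}{35507} = \frac{37157}{568112}$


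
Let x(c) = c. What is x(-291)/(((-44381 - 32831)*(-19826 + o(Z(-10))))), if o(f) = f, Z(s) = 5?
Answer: -1/5259172 ≈ -1.9014e-7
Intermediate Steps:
x(-291)/(((-44381 - 32831)*(-19826 + o(Z(-10))))) = -291*1/((-44381 - 32831)*(-19826 + 5)) = -291/((-77212*(-19821))) = -291/1530419052 = -291*1/1530419052 = -1/5259172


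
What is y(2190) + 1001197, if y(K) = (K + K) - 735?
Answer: 1004842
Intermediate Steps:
y(K) = -735 + 2*K (y(K) = 2*K - 735 = -735 + 2*K)
y(2190) + 1001197 = (-735 + 2*2190) + 1001197 = (-735 + 4380) + 1001197 = 3645 + 1001197 = 1004842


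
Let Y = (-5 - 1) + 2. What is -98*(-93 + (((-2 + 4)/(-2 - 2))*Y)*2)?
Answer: 8722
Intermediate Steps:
Y = -4 (Y = -6 + 2 = -4)
-98*(-93 + (((-2 + 4)/(-2 - 2))*Y)*2) = -98*(-93 + (((-2 + 4)/(-2 - 2))*(-4))*2) = -98*(-93 + ((2/(-4))*(-4))*2) = -98*(-93 + ((2*(-¼))*(-4))*2) = -98*(-93 - ½*(-4)*2) = -98*(-93 + 2*2) = -98*(-93 + 4) = -98*(-89) = 8722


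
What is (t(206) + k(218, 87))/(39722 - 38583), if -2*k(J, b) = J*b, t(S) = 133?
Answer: -550/67 ≈ -8.2090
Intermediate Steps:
k(J, b) = -J*b/2
(t(206) + k(218, 87))/(39722 - 38583) = (133 - 1/2*218*87)/(39722 - 38583) = (133 - 9483)/1139 = -9350*1/1139 = -550/67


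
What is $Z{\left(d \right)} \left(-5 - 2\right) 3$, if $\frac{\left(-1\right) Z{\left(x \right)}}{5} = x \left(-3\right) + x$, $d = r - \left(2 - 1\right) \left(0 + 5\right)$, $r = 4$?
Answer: $210$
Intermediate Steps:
$d = -1$ ($d = 4 - \left(2 - 1\right) \left(0 + 5\right) = 4 - 1 \cdot 5 = 4 - 5 = -1$)
$Z{\left(x \right)} = 10 x$ ($Z{\left(x \right)} = - 5 \left(x \left(-3\right) + x\right) = - 5 \left(- 3 x + x\right) = - 5 \left(- 2 x\right) = 10 x$)
$Z{\left(d \right)} \left(-5 - 2\right) 3 = 10 \left(-1\right) \left(-5 - 2\right) 3 = - 10 \left(\left(-7\right) 3\right) = \left(-10\right) \left(-21\right) = 210$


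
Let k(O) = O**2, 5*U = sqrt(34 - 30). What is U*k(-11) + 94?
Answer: 712/5 ≈ 142.40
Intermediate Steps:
U = 2/5 (U = sqrt(34 - 30)/5 = sqrt(4)/5 = (1/5)*2 = 2/5 ≈ 0.40000)
U*k(-11) + 94 = (2/5)*(-11)**2 + 94 = (2/5)*121 + 94 = 242/5 + 94 = 712/5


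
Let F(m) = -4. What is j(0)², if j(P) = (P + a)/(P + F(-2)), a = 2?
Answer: ¼ ≈ 0.25000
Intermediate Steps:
j(P) = (2 + P)/(-4 + P) (j(P) = (P + 2)/(P - 4) = (2 + P)/(-4 + P))
j(0)² = ((2 + 0)/(-4 + 0))² = (2/(-4))² = (-¼*2)² = (-½)² = ¼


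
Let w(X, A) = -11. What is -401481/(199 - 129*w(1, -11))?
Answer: -401481/1618 ≈ -248.13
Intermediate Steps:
-401481/(199 - 129*w(1, -11)) = -401481/(199 - 129*(-11)) = -401481/(199 + 1419) = -401481/1618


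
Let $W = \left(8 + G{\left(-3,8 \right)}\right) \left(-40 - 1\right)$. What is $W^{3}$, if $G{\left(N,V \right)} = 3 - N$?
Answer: $-189119224$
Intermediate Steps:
$W = -574$ ($W = \left(8 + \left(3 - -3\right)\right) \left(-40 - 1\right) = \left(8 + \left(3 + 3\right)\right) \left(-41\right) = \left(8 + 6\right) \left(-41\right) = 14 \left(-41\right) = -574$)
$W^{3} = \left(-574\right)^{3} = -189119224$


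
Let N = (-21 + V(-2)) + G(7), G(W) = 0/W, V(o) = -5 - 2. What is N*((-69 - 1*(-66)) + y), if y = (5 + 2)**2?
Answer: -1288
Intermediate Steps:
V(o) = -7
G(W) = 0
y = 49 (y = 7**2 = 49)
N = -28 (N = (-21 - 7) + 0 = -28 + 0 = -28)
N*((-69 - 1*(-66)) + y) = -28*((-69 - 1*(-66)) + 49) = -28*((-69 + 66) + 49) = -28*(-3 + 49) = -28*46 = -1288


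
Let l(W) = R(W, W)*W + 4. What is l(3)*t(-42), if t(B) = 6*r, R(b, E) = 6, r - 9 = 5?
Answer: 1848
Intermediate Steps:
r = 14 (r = 9 + 5 = 14)
l(W) = 4 + 6*W (l(W) = 6*W + 4 = 4 + 6*W)
t(B) = 84 (t(B) = 6*14 = 84)
l(3)*t(-42) = (4 + 6*3)*84 = (4 + 18)*84 = 22*84 = 1848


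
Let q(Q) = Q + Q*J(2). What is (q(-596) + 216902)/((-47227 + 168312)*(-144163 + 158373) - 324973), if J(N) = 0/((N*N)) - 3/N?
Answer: 72400/573430959 ≈ 0.00012626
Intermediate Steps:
J(N) = -3/N (J(N) = 0/(N²) - 3/N = 0/N² - 3/N = 0 - 3/N = -3/N)
q(Q) = -Q/2 (q(Q) = Q + Q*(-3/2) = Q - 3*Q/2 = -Q/2)
(q(-596) + 216902)/((-47227 + 168312)*(-144163 + 158373) - 324973) = (-½*(-596) + 216902)/((-47227 + 168312)*(-144163 + 158373) - 324973) = (298 + 216902)/(121085*14210 - 324973) = 217200/(1720617850 - 324973) = 217200/1720292877 = 217200*(1/1720292877) = 72400/573430959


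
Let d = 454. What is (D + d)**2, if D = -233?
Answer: 48841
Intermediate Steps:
(D + d)**2 = (-233 + 454)**2 = 221**2 = 48841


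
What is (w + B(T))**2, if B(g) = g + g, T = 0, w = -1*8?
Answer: 64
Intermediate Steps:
w = -8
B(g) = 2*g
(w + B(T))**2 = (-8 + 2*0)**2 = (-8 + 0)**2 = (-8)**2 = 64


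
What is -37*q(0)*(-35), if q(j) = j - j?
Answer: 0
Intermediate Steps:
q(j) = 0
-37*q(0)*(-35) = -37*0*(-35) = 0*(-35) = 0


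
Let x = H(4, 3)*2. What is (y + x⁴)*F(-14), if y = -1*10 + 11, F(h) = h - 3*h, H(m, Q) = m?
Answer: 114716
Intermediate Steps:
F(h) = -2*h
x = 8 (x = 4*2 = 8)
y = 1 (y = -10 + 11 = 1)
(y + x⁴)*F(-14) = (1 + 8⁴)*(-2*(-14)) = (1 + 4096)*28 = 4097*28 = 114716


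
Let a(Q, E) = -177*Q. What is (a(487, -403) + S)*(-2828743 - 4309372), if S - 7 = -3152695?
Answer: 23119547878005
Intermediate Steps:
S = -3152688 (S = 7 - 3152695 = -3152688)
(a(487, -403) + S)*(-2828743 - 4309372) = (-177*487 - 3152688)*(-2828743 - 4309372) = (-86199 - 3152688)*(-7138115) = -3238887*(-7138115) = 23119547878005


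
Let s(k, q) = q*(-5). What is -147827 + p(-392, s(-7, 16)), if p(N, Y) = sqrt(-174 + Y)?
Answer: -147827 + I*sqrt(254) ≈ -1.4783e+5 + 15.937*I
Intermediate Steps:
s(k, q) = -5*q
-147827 + p(-392, s(-7, 16)) = -147827 + sqrt(-174 - 5*16) = -147827 + sqrt(-174 - 80) = -147827 + sqrt(-254) = -147827 + I*sqrt(254)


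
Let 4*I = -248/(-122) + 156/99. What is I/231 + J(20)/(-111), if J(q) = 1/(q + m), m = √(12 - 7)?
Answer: 4688164/1359203769 + √5/43845 ≈ 0.0035002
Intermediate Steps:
m = √5 ≈ 2.2361
I = 1816/2013 (I = (-248/(-122) + 156/99)/4 = (-248*(-1/122) + 156*(1/99))/4 = (124/61 + 52/33)/4 = (¼)*(7264/2013) = 1816/2013 ≈ 0.90214)
J(q) = 1/(q + √5)
I/231 + J(20)/(-111) = (1816/2013)/231 + 1/((20 + √5)*(-111)) = (1816/2013)*(1/231) - 1/111/(20 + √5) = 1816/465003 - 1/(111*(20 + √5))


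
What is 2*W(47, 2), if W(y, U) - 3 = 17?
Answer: 40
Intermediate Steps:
W(y, U) = 20 (W(y, U) = 3 + 17 = 20)
2*W(47, 2) = 2*20 = 40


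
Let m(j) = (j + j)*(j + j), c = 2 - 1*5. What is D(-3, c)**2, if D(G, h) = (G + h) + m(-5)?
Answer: 8836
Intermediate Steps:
c = -3 (c = 2 - 5 = -3)
m(j) = 4*j**2 (m(j) = (2*j)*(2*j) = 4*j**2)
D(G, h) = 100 + G + h (D(G, h) = (G + h) + 4*(-5)**2 = (G + h) + 4*25 = (G + h) + 100 = 100 + G + h)
D(-3, c)**2 = (100 - 3 - 3)**2 = 94**2 = 8836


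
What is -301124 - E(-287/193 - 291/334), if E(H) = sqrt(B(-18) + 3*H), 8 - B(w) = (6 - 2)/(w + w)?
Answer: -301124 - sqrt(38751911458)/193386 ≈ -3.0113e+5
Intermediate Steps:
B(w) = 8 - 2/w (B(w) = 8 - (6 - 2)/(w + w) = 8 - 4/(2*w) = 8 - 4*1/(2*w) = 8 - 2/w)
E(H) = sqrt(73/9 + 3*H) (E(H) = sqrt((8 - 2/(-18)) + 3*H) = sqrt((8 - 2*(-1/18)) + 3*H) = sqrt((8 + 1/9) + 3*H) = sqrt(73/9 + 3*H))
-301124 - E(-287/193 - 291/334) = -301124 - sqrt(73 + 27*(-287/193 - 291/334))/3 = -301124 - sqrt(73 + 27*(-152021/64462))/3 = -301124 - sqrt(73 - 4104567/64462)/3 = -301124 - sqrt(601159/64462)/3 = -301124 - sqrt(38751911458)/64462/3 = -301124 - sqrt(38751911458)/193386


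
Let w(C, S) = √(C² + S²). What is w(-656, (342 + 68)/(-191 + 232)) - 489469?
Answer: -489469 + 2*√107609 ≈ -4.8881e+5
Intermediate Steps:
w(-656, (342 + 68)/(-191 + 232)) - 489469 = √((-656)² + ((342 + 68)/(-191 + 232))²) - 489469 = √(430336 + (410/41)²) - 489469 = √(430336 + (410*(1/41))²) - 489469 = √(430336 + 10²) - 489469 = √(430336 + 100) - 489469 = √430436 - 489469 = 2*√107609 - 489469 = -489469 + 2*√107609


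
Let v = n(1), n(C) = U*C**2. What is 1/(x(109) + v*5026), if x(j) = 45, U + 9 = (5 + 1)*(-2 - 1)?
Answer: -1/135657 ≈ -7.3715e-6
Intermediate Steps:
U = -27 (U = -9 + (5 + 1)*(-2 - 1) = -9 + 6*(-3) = -9 - 18 = -27)
n(C) = -27*C**2
v = -27 (v = -27*1**2 = -27*1 = -27)
1/(x(109) + v*5026) = 1/(45 - 27*5026) = 1/(45 - 135702) = 1/(-135657) = -1/135657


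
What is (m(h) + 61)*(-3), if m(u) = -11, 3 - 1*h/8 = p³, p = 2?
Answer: -150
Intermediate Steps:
h = -40 (h = 24 - 8*2³ = 24 - 8*8 = 24 - 64 = -40)
(m(h) + 61)*(-3) = (-11 + 61)*(-3) = 50*(-3) = -150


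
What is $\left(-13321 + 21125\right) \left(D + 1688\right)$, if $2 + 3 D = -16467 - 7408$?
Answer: $-48938884$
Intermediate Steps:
$D = -7959$ ($D = - \frac{2}{3} + \frac{-16467 - 7408}{3} = - \frac{2}{3} + \frac{1}{3} \left(-23875\right) = - \frac{2}{3} - \frac{23875}{3} = -7959$)
$\left(-13321 + 21125\right) \left(D + 1688\right) = \left(-13321 + 21125\right) \left(-7959 + 1688\right) = 7804 \left(-6271\right) = -48938884$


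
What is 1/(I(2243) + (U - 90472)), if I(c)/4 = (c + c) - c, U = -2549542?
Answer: -1/2631042 ≈ -3.8008e-7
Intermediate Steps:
I(c) = 4*c (I(c) = 4*((c + c) - c) = 4*(2*c - c) = 4*c)
1/(I(2243) + (U - 90472)) = 1/(4*2243 + (-2549542 - 90472)) = 1/(8972 - 2640014) = 1/(-2631042) = -1/2631042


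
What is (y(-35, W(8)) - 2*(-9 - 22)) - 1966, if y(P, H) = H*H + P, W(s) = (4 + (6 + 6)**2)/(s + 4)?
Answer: -16082/9 ≈ -1786.9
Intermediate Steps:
W(s) = 148/(4 + s) (W(s) = (4 + 12**2)/(4 + s) = (4 + 144)/(4 + s) = 148/(4 + s))
y(P, H) = P + H**2 (y(P, H) = H**2 + P = P + H**2)
(y(-35, W(8)) - 2*(-9 - 22)) - 1966 = ((-35 + (148/(4 + 8))**2) - 2*(-9 - 22)) - 1966 = ((-35 + (148/12)**2) - 2*(-31)) - 1966 = ((-35 + (148*(1/12))**2) + 62) - 1966 = ((-35 + (37/3)**2) + 62) - 1966 = ((-35 + 1369/9) + 62) - 1966 = (1054/9 + 62) - 1966 = 1612/9 - 1966 = -16082/9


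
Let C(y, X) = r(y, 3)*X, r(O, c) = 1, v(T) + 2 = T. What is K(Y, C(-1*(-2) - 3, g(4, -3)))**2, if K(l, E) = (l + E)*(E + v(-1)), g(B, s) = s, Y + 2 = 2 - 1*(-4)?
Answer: 36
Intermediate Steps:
Y = 4 (Y = -2 + (2 - 1*(-4)) = -2 + (2 + 4) = -2 + 6 = 4)
v(T) = -2 + T
C(y, X) = X (C(y, X) = 1*X = X)
K(l, E) = (-3 + E)*(E + l) (K(l, E) = (l + E)*(E + (-2 - 1)) = (E + l)*(E - 3) = (E + l)*(-3 + E) = (-3 + E)*(E + l))
K(Y, C(-1*(-2) - 3, g(4, -3)))**2 = ((-3)**2 - 3*(-3) - 3*4 - 3*4)**2 = (9 + 9 - 12 - 12)**2 = (-6)**2 = 36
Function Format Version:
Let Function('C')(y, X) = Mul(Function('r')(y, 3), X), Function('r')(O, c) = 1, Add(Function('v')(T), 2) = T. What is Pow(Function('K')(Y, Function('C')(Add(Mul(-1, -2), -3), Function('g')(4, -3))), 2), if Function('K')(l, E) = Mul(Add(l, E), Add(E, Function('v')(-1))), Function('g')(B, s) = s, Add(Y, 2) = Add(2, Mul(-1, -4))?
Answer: 36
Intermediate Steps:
Y = 4 (Y = Add(-2, Add(2, Mul(-1, -4))) = Add(-2, Add(2, 4)) = Add(-2, 6) = 4)
Function('v')(T) = Add(-2, T)
Function('C')(y, X) = X (Function('C')(y, X) = Mul(1, X) = X)
Function('K')(l, E) = Mul(Add(-3, E), Add(E, l)) (Function('K')(l, E) = Mul(Add(l, E), Add(E, Add(-2, -1))) = Mul(Add(E, l), Add(E, -3)) = Mul(Add(E, l), Add(-3, E)) = Mul(Add(-3, E), Add(E, l)))
Pow(Function('K')(Y, Function('C')(Add(Mul(-1, -2), -3), Function('g')(4, -3))), 2) = Pow(Add(Pow(-3, 2), Mul(-3, -3), Mul(-3, 4), Mul(-3, 4)), 2) = Pow(Add(9, 9, -12, -12), 2) = Pow(-6, 2) = 36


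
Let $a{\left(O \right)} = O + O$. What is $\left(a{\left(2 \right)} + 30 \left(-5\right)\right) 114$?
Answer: $-16644$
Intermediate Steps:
$a{\left(O \right)} = 2 O$
$\left(a{\left(2 \right)} + 30 \left(-5\right)\right) 114 = \left(2 \cdot 2 + 30 \left(-5\right)\right) 114 = \left(4 - 150\right) 114 = \left(-146\right) 114 = -16644$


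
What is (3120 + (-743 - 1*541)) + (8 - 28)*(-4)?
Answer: 1916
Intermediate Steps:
(3120 + (-743 - 1*541)) + (8 - 28)*(-4) = (3120 + (-743 - 541)) - 20*(-4) = (3120 - 1284) + 80 = 1836 + 80 = 1916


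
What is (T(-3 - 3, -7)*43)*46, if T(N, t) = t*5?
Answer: -69230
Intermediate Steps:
T(N, t) = 5*t
(T(-3 - 3, -7)*43)*46 = ((5*(-7))*43)*46 = -35*43*46 = -1505*46 = -69230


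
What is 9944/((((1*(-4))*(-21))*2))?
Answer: 1243/21 ≈ 59.190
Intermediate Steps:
9944/((((1*(-4))*(-21))*2)) = 9944/((-4*(-21)*2)) = 9944/((84*2)) = 9944/168 = 9944*(1/168) = 1243/21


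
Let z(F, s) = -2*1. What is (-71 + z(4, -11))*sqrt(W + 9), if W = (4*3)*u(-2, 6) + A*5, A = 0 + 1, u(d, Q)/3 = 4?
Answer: -73*sqrt(158) ≈ -917.60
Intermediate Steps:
u(d, Q) = 12 (u(d, Q) = 3*4 = 12)
A = 1
z(F, s) = -2
W = 149 (W = (4*3)*12 + 1*5 = 12*12 + 5 = 144 + 5 = 149)
(-71 + z(4, -11))*sqrt(W + 9) = (-71 - 2)*sqrt(149 + 9) = -73*sqrt(158)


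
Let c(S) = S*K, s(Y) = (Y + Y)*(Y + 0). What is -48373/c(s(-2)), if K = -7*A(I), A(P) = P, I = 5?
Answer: 48373/280 ≈ 172.76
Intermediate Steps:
s(Y) = 2*Y**2 (s(Y) = (2*Y)*Y = 2*Y**2)
K = -35 (K = -7*5 = -35)
c(S) = -35*S (c(S) = S*(-35) = -35*S)
-48373/c(s(-2)) = -48373/((-70*(-2)**2)) = -48373/((-70*4)) = -48373/((-35*8)) = -48373/(-280) = -48373*(-1/280) = 48373/280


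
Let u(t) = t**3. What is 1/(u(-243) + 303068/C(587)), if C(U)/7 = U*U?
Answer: -2411983/34609319449513 ≈ -6.9692e-8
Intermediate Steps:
C(U) = 7*U**2 (C(U) = 7*(U*U) = 7*U**2)
1/(u(-243) + 303068/C(587)) = 1/((-243)**3 + 303068/((7*587**2))) = 1/(-14348907 + 303068/((7*344569))) = 1/(-14348907 + 303068/2411983) = 1/(-34609319449513/2411983) = -2411983/34609319449513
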